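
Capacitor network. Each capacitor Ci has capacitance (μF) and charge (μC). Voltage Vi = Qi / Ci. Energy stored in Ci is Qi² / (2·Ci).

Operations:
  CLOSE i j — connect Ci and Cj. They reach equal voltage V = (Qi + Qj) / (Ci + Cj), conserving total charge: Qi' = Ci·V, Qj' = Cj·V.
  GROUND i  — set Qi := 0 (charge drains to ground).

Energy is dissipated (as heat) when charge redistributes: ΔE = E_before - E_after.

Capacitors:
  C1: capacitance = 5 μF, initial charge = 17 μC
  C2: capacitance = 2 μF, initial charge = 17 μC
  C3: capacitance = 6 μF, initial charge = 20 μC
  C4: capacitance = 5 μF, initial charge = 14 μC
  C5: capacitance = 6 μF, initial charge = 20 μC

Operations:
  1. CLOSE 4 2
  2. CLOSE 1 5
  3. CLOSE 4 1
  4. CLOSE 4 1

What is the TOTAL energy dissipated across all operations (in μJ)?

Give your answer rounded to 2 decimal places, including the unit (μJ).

Answer: 24.63 μJ

Derivation:
Initial: C1(5μF, Q=17μC, V=3.40V), C2(2μF, Q=17μC, V=8.50V), C3(6μF, Q=20μC, V=3.33V), C4(5μF, Q=14μC, V=2.80V), C5(6μF, Q=20μC, V=3.33V)
Op 1: CLOSE 4-2: Q_total=31.00, C_total=7.00, V=4.43; Q4=22.14, Q2=8.86; dissipated=23.207
Op 2: CLOSE 1-5: Q_total=37.00, C_total=11.00, V=3.36; Q1=16.82, Q5=20.18; dissipated=0.006
Op 3: CLOSE 4-1: Q_total=38.96, C_total=10.00, V=3.90; Q4=19.48, Q1=19.48; dissipated=1.418
Op 4: CLOSE 4-1: Q_total=38.96, C_total=10.00, V=3.90; Q4=19.48, Q1=19.48; dissipated=0.000
Total dissipated: 24.631 μJ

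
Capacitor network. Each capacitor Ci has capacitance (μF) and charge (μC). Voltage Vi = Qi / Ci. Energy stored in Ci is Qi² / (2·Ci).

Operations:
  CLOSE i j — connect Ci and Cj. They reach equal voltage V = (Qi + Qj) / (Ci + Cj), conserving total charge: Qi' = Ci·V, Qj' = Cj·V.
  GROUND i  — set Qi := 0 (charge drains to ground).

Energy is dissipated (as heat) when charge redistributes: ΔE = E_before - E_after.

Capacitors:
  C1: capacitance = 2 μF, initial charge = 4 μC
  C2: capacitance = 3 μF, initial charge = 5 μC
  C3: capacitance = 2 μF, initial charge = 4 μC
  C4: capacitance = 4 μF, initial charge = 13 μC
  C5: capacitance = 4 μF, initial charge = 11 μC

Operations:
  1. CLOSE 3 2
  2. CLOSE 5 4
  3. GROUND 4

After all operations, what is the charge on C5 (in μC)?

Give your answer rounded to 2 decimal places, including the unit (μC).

Answer: 12.00 μC

Derivation:
Initial: C1(2μF, Q=4μC, V=2.00V), C2(3μF, Q=5μC, V=1.67V), C3(2μF, Q=4μC, V=2.00V), C4(4μF, Q=13μC, V=3.25V), C5(4μF, Q=11μC, V=2.75V)
Op 1: CLOSE 3-2: Q_total=9.00, C_total=5.00, V=1.80; Q3=3.60, Q2=5.40; dissipated=0.067
Op 2: CLOSE 5-4: Q_total=24.00, C_total=8.00, V=3.00; Q5=12.00, Q4=12.00; dissipated=0.250
Op 3: GROUND 4: Q4=0; energy lost=18.000
Final charges: Q1=4.00, Q2=5.40, Q3=3.60, Q4=0.00, Q5=12.00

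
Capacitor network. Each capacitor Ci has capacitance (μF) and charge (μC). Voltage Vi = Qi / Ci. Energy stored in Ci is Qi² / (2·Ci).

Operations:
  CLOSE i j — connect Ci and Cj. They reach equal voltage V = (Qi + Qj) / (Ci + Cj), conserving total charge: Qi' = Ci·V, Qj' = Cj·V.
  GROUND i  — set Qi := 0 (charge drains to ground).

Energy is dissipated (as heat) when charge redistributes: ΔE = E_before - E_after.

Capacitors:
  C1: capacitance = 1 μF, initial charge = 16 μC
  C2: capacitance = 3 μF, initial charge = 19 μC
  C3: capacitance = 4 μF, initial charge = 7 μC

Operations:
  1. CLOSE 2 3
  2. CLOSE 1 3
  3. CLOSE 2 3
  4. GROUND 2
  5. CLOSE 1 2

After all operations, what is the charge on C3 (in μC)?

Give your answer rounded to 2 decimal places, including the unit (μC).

Initial: C1(1μF, Q=16μC, V=16.00V), C2(3μF, Q=19μC, V=6.33V), C3(4μF, Q=7μC, V=1.75V)
Op 1: CLOSE 2-3: Q_total=26.00, C_total=7.00, V=3.71; Q2=11.14, Q3=14.86; dissipated=18.006
Op 2: CLOSE 1-3: Q_total=30.86, C_total=5.00, V=6.17; Q1=6.17, Q3=24.69; dissipated=60.376
Op 3: CLOSE 2-3: Q_total=35.83, C_total=7.00, V=5.12; Q2=15.36, Q3=20.47; dissipated=5.175
Op 4: GROUND 2: Q2=0; energy lost=39.297
Op 5: CLOSE 1-2: Q_total=6.17, C_total=4.00, V=1.54; Q1=1.54, Q2=4.63; dissipated=14.282
Final charges: Q1=1.54, Q2=4.63, Q3=20.47

Answer: 20.47 μC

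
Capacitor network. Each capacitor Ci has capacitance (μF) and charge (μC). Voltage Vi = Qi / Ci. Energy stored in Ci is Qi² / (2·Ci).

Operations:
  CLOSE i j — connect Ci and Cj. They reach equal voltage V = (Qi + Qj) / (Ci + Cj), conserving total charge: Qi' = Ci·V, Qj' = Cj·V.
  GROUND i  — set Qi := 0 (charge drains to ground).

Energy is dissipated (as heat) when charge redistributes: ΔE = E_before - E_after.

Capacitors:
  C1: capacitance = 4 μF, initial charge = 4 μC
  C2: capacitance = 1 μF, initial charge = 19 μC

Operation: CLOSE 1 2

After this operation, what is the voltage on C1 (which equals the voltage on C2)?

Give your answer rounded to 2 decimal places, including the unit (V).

Initial: C1(4μF, Q=4μC, V=1.00V), C2(1μF, Q=19μC, V=19.00V)
Op 1: CLOSE 1-2: Q_total=23.00, C_total=5.00, V=4.60; Q1=18.40, Q2=4.60; dissipated=129.600

Answer: 4.60 V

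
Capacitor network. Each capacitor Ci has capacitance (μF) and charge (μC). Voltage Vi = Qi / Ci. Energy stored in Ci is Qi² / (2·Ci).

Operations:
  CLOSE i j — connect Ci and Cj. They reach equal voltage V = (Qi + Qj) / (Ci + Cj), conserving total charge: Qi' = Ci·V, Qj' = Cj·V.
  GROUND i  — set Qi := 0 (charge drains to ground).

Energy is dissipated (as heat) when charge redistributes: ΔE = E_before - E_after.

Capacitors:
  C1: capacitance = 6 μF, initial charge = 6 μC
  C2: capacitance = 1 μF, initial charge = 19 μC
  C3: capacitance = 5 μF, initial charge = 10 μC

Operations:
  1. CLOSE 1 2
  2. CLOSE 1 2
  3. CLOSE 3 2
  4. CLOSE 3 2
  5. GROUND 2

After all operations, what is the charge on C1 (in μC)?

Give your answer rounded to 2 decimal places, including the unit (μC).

Initial: C1(6μF, Q=6μC, V=1.00V), C2(1μF, Q=19μC, V=19.00V), C3(5μF, Q=10μC, V=2.00V)
Op 1: CLOSE 1-2: Q_total=25.00, C_total=7.00, V=3.57; Q1=21.43, Q2=3.57; dissipated=138.857
Op 2: CLOSE 1-2: Q_total=25.00, C_total=7.00, V=3.57; Q1=21.43, Q2=3.57; dissipated=0.000
Op 3: CLOSE 3-2: Q_total=13.57, C_total=6.00, V=2.26; Q3=11.31, Q2=2.26; dissipated=1.029
Op 4: CLOSE 3-2: Q_total=13.57, C_total=6.00, V=2.26; Q3=11.31, Q2=2.26; dissipated=0.000
Op 5: GROUND 2: Q2=0; energy lost=2.558
Final charges: Q1=21.43, Q2=0.00, Q3=11.31

Answer: 21.43 μC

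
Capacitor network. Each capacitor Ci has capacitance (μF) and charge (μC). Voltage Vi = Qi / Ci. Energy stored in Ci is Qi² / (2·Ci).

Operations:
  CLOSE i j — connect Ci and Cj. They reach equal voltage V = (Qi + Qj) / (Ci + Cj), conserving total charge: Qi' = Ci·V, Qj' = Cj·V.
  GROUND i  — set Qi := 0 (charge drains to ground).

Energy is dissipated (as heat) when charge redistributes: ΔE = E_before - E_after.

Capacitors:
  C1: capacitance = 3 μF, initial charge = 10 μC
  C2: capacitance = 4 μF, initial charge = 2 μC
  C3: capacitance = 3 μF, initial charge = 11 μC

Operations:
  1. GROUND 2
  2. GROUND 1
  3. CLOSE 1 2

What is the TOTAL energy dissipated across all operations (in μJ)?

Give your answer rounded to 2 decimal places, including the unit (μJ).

Initial: C1(3μF, Q=10μC, V=3.33V), C2(4μF, Q=2μC, V=0.50V), C3(3μF, Q=11μC, V=3.67V)
Op 1: GROUND 2: Q2=0; energy lost=0.500
Op 2: GROUND 1: Q1=0; energy lost=16.667
Op 3: CLOSE 1-2: Q_total=0.00, C_total=7.00, V=0.00; Q1=0.00, Q2=0.00; dissipated=0.000
Total dissipated: 17.167 μJ

Answer: 17.17 μJ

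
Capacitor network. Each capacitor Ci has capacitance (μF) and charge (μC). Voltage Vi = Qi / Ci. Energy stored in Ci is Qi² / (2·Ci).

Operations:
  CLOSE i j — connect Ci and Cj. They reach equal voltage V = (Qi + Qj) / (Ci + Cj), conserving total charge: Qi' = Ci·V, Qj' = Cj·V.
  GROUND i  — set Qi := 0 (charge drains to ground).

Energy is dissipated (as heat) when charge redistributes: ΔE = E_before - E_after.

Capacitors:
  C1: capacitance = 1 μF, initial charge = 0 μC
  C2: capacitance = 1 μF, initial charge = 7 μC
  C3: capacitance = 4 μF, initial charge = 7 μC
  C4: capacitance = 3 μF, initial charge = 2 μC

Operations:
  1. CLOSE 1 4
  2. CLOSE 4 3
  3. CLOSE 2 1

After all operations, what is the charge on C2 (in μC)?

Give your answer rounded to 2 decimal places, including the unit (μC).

Answer: 3.75 μC

Derivation:
Initial: C1(1μF, Q=0μC, V=0.00V), C2(1μF, Q=7μC, V=7.00V), C3(4μF, Q=7μC, V=1.75V), C4(3μF, Q=2μC, V=0.67V)
Op 1: CLOSE 1-4: Q_total=2.00, C_total=4.00, V=0.50; Q1=0.50, Q4=1.50; dissipated=0.167
Op 2: CLOSE 4-3: Q_total=8.50, C_total=7.00, V=1.21; Q4=3.64, Q3=4.86; dissipated=1.339
Op 3: CLOSE 2-1: Q_total=7.50, C_total=2.00, V=3.75; Q2=3.75, Q1=3.75; dissipated=10.562
Final charges: Q1=3.75, Q2=3.75, Q3=4.86, Q4=3.64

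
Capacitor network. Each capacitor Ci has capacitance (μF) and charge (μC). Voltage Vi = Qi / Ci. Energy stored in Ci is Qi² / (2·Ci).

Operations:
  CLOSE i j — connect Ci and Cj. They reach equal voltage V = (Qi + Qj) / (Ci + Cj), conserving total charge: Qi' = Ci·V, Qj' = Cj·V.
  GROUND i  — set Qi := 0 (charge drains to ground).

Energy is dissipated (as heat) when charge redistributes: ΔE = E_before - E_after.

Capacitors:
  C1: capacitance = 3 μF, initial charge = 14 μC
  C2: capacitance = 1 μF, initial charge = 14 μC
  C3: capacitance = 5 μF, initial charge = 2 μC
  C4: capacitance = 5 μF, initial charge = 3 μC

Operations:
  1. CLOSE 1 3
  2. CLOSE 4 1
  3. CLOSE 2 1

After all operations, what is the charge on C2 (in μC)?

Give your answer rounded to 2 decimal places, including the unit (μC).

Initial: C1(3μF, Q=14μC, V=4.67V), C2(1μF, Q=14μC, V=14.00V), C3(5μF, Q=2μC, V=0.40V), C4(5μF, Q=3μC, V=0.60V)
Op 1: CLOSE 1-3: Q_total=16.00, C_total=8.00, V=2.00; Q1=6.00, Q3=10.00; dissipated=17.067
Op 2: CLOSE 4-1: Q_total=9.00, C_total=8.00, V=1.12; Q4=5.62, Q1=3.38; dissipated=1.837
Op 3: CLOSE 2-1: Q_total=17.38, C_total=4.00, V=4.34; Q2=4.34, Q1=13.03; dissipated=62.162
Final charges: Q1=13.03, Q2=4.34, Q3=10.00, Q4=5.62

Answer: 4.34 μC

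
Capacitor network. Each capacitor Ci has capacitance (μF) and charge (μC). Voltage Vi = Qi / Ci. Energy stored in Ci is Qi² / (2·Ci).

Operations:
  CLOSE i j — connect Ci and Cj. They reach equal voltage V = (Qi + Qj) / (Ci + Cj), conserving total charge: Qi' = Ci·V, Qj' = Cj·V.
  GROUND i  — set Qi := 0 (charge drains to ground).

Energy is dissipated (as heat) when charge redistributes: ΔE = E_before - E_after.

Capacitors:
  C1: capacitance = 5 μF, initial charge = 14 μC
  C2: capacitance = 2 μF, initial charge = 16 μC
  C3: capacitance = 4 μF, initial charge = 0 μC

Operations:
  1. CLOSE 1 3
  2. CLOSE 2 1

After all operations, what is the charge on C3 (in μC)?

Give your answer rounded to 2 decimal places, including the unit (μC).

Initial: C1(5μF, Q=14μC, V=2.80V), C2(2μF, Q=16μC, V=8.00V), C3(4μF, Q=0μC, V=0.00V)
Op 1: CLOSE 1-3: Q_total=14.00, C_total=9.00, V=1.56; Q1=7.78, Q3=6.22; dissipated=8.711
Op 2: CLOSE 2-1: Q_total=23.78, C_total=7.00, V=3.40; Q2=6.79, Q1=16.98; dissipated=29.665
Final charges: Q1=16.98, Q2=6.79, Q3=6.22

Answer: 6.22 μC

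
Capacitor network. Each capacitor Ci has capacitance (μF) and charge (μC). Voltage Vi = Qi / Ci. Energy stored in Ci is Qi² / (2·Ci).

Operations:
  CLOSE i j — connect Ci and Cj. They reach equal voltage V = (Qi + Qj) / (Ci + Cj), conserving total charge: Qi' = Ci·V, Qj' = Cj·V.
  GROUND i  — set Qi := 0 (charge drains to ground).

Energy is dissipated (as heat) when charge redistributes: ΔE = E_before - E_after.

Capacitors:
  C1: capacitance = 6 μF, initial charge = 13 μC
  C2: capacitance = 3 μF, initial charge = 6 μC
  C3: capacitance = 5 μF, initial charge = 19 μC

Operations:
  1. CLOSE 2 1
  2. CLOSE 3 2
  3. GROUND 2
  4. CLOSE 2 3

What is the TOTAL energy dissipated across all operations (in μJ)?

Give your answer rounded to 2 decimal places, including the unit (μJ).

Answer: 27.14 μJ

Derivation:
Initial: C1(6μF, Q=13μC, V=2.17V), C2(3μF, Q=6μC, V=2.00V), C3(5μF, Q=19μC, V=3.80V)
Op 1: CLOSE 2-1: Q_total=19.00, C_total=9.00, V=2.11; Q2=6.33, Q1=12.67; dissipated=0.028
Op 2: CLOSE 3-2: Q_total=25.33, C_total=8.00, V=3.17; Q3=15.83, Q2=9.50; dissipated=2.674
Op 3: GROUND 2: Q2=0; energy lost=15.042
Op 4: CLOSE 2-3: Q_total=15.83, C_total=8.00, V=1.98; Q2=5.94, Q3=9.90; dissipated=9.401
Total dissipated: 27.145 μJ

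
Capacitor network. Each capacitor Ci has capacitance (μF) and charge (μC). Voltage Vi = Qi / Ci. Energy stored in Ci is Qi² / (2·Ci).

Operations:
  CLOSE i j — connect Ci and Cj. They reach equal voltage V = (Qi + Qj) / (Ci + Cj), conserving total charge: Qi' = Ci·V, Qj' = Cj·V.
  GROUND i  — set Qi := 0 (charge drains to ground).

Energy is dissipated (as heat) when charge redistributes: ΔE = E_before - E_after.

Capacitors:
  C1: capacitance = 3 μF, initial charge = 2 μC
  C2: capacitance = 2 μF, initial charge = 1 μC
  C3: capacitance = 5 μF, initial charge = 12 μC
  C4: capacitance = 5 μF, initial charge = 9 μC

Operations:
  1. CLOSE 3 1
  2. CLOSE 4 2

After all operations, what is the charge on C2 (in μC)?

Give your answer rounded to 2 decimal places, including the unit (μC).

Answer: 2.86 μC

Derivation:
Initial: C1(3μF, Q=2μC, V=0.67V), C2(2μF, Q=1μC, V=0.50V), C3(5μF, Q=12μC, V=2.40V), C4(5μF, Q=9μC, V=1.80V)
Op 1: CLOSE 3-1: Q_total=14.00, C_total=8.00, V=1.75; Q3=8.75, Q1=5.25; dissipated=2.817
Op 2: CLOSE 4-2: Q_total=10.00, C_total=7.00, V=1.43; Q4=7.14, Q2=2.86; dissipated=1.207
Final charges: Q1=5.25, Q2=2.86, Q3=8.75, Q4=7.14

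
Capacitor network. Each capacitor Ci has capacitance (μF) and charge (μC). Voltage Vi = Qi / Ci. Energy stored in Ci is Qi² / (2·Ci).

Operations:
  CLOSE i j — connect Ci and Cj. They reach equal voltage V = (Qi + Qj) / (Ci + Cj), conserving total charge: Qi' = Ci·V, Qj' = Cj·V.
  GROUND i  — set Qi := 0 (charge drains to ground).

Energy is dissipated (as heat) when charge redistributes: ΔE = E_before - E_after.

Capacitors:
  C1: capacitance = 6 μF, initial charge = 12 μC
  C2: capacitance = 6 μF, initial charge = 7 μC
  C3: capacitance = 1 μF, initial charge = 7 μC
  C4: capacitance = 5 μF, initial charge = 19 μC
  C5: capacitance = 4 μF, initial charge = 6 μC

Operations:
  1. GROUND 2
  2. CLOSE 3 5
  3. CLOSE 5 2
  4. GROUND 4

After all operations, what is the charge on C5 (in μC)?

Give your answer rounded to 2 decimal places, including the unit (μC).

Initial: C1(6μF, Q=12μC, V=2.00V), C2(6μF, Q=7μC, V=1.17V), C3(1μF, Q=7μC, V=7.00V), C4(5μF, Q=19μC, V=3.80V), C5(4μF, Q=6μC, V=1.50V)
Op 1: GROUND 2: Q2=0; energy lost=4.083
Op 2: CLOSE 3-5: Q_total=13.00, C_total=5.00, V=2.60; Q3=2.60, Q5=10.40; dissipated=12.100
Op 3: CLOSE 5-2: Q_total=10.40, C_total=10.00, V=1.04; Q5=4.16, Q2=6.24; dissipated=8.112
Op 4: GROUND 4: Q4=0; energy lost=36.100
Final charges: Q1=12.00, Q2=6.24, Q3=2.60, Q4=0.00, Q5=4.16

Answer: 4.16 μC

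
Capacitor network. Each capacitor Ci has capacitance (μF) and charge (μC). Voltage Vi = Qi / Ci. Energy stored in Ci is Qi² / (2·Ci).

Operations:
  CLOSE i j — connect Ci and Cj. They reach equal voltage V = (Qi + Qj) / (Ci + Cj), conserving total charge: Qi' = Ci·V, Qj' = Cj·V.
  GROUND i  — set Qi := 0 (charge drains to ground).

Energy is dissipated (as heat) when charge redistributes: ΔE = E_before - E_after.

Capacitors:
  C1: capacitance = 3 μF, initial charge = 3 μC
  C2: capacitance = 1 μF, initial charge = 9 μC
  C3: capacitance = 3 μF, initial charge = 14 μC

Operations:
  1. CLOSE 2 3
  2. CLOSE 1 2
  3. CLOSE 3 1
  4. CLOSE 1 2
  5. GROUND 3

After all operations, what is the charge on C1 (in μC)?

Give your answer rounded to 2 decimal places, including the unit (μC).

Answer: 10.57 μC

Derivation:
Initial: C1(3μF, Q=3μC, V=1.00V), C2(1μF, Q=9μC, V=9.00V), C3(3μF, Q=14μC, V=4.67V)
Op 1: CLOSE 2-3: Q_total=23.00, C_total=4.00, V=5.75; Q2=5.75, Q3=17.25; dissipated=7.042
Op 2: CLOSE 1-2: Q_total=8.75, C_total=4.00, V=2.19; Q1=6.56, Q2=2.19; dissipated=8.461
Op 3: CLOSE 3-1: Q_total=23.81, C_total=6.00, V=3.97; Q3=11.91, Q1=11.91; dissipated=9.519
Op 4: CLOSE 1-2: Q_total=14.09, C_total=4.00, V=3.52; Q1=10.57, Q2=3.52; dissipated=1.190
Op 5: GROUND 3: Q3=0; energy lost=23.626
Final charges: Q1=10.57, Q2=3.52, Q3=0.00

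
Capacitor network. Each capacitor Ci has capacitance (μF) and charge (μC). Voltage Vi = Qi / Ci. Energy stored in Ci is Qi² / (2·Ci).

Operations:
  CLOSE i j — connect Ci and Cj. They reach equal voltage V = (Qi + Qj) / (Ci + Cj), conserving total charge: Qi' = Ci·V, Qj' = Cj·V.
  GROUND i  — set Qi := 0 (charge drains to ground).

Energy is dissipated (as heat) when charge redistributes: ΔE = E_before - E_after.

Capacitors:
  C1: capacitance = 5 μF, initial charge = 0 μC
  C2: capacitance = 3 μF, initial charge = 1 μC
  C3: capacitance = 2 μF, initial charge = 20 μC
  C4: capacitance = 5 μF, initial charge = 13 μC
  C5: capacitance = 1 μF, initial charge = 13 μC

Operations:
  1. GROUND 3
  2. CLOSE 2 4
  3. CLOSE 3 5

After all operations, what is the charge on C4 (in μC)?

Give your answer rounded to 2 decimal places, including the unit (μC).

Answer: 8.75 μC

Derivation:
Initial: C1(5μF, Q=0μC, V=0.00V), C2(3μF, Q=1μC, V=0.33V), C3(2μF, Q=20μC, V=10.00V), C4(5μF, Q=13μC, V=2.60V), C5(1μF, Q=13μC, V=13.00V)
Op 1: GROUND 3: Q3=0; energy lost=100.000
Op 2: CLOSE 2-4: Q_total=14.00, C_total=8.00, V=1.75; Q2=5.25, Q4=8.75; dissipated=4.817
Op 3: CLOSE 3-5: Q_total=13.00, C_total=3.00, V=4.33; Q3=8.67, Q5=4.33; dissipated=56.333
Final charges: Q1=0.00, Q2=5.25, Q3=8.67, Q4=8.75, Q5=4.33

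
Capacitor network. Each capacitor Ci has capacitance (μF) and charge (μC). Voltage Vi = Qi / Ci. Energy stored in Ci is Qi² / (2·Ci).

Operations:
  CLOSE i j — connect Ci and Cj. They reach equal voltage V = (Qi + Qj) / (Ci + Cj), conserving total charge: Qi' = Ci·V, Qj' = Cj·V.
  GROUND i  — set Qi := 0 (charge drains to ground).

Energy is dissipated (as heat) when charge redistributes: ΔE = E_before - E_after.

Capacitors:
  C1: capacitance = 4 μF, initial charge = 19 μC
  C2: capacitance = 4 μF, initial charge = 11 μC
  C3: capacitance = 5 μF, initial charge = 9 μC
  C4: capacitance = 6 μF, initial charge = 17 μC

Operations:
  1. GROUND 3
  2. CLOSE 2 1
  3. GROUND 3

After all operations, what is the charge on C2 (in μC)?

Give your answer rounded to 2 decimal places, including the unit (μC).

Answer: 15.00 μC

Derivation:
Initial: C1(4μF, Q=19μC, V=4.75V), C2(4μF, Q=11μC, V=2.75V), C3(5μF, Q=9μC, V=1.80V), C4(6μF, Q=17μC, V=2.83V)
Op 1: GROUND 3: Q3=0; energy lost=8.100
Op 2: CLOSE 2-1: Q_total=30.00, C_total=8.00, V=3.75; Q2=15.00, Q1=15.00; dissipated=4.000
Op 3: GROUND 3: Q3=0; energy lost=0.000
Final charges: Q1=15.00, Q2=15.00, Q3=0.00, Q4=17.00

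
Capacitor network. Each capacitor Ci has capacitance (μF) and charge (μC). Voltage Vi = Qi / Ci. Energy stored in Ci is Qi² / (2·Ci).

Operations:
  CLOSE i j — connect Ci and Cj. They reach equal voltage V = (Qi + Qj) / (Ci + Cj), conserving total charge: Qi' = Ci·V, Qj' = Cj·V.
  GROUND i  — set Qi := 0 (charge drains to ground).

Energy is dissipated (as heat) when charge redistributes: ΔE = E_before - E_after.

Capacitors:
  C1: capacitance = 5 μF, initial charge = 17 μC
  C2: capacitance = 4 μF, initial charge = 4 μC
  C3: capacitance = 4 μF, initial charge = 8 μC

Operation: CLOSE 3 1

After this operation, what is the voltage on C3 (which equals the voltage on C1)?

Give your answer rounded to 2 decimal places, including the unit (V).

Answer: 2.78 V

Derivation:
Initial: C1(5μF, Q=17μC, V=3.40V), C2(4μF, Q=4μC, V=1.00V), C3(4μF, Q=8μC, V=2.00V)
Op 1: CLOSE 3-1: Q_total=25.00, C_total=9.00, V=2.78; Q3=11.11, Q1=13.89; dissipated=2.178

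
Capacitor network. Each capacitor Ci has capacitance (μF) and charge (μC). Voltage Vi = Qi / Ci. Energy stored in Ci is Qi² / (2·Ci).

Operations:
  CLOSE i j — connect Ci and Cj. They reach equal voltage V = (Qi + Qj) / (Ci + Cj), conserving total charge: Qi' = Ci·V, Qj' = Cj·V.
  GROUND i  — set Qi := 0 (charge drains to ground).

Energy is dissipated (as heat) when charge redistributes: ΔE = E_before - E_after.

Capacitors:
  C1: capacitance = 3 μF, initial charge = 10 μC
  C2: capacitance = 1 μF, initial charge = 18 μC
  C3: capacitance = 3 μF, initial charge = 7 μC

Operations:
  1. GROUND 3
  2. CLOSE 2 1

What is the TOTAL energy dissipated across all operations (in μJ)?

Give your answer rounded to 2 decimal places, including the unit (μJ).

Initial: C1(3μF, Q=10μC, V=3.33V), C2(1μF, Q=18μC, V=18.00V), C3(3μF, Q=7μC, V=2.33V)
Op 1: GROUND 3: Q3=0; energy lost=8.167
Op 2: CLOSE 2-1: Q_total=28.00, C_total=4.00, V=7.00; Q2=7.00, Q1=21.00; dissipated=80.667
Total dissipated: 88.833 μJ

Answer: 88.83 μJ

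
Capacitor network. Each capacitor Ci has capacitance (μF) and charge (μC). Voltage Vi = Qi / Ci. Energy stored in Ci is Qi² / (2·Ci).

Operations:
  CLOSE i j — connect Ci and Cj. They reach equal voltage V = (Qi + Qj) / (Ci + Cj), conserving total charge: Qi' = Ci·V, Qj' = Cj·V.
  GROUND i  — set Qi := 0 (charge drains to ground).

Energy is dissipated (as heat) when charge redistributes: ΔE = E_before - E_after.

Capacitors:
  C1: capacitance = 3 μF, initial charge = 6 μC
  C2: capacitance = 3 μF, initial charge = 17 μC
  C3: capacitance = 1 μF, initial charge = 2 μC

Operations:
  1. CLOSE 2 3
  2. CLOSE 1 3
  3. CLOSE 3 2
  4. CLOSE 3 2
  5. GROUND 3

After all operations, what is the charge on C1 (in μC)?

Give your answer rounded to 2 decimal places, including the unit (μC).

Initial: C1(3μF, Q=6μC, V=2.00V), C2(3μF, Q=17μC, V=5.67V), C3(1μF, Q=2μC, V=2.00V)
Op 1: CLOSE 2-3: Q_total=19.00, C_total=4.00, V=4.75; Q2=14.25, Q3=4.75; dissipated=5.042
Op 2: CLOSE 1-3: Q_total=10.75, C_total=4.00, V=2.69; Q1=8.06, Q3=2.69; dissipated=2.836
Op 3: CLOSE 3-2: Q_total=16.94, C_total=4.00, V=4.23; Q3=4.23, Q2=12.70; dissipated=1.595
Op 4: CLOSE 3-2: Q_total=16.94, C_total=4.00, V=4.23; Q3=4.23, Q2=12.70; dissipated=0.000
Op 5: GROUND 3: Q3=0; energy lost=8.965
Final charges: Q1=8.06, Q2=12.70, Q3=0.00

Answer: 8.06 μC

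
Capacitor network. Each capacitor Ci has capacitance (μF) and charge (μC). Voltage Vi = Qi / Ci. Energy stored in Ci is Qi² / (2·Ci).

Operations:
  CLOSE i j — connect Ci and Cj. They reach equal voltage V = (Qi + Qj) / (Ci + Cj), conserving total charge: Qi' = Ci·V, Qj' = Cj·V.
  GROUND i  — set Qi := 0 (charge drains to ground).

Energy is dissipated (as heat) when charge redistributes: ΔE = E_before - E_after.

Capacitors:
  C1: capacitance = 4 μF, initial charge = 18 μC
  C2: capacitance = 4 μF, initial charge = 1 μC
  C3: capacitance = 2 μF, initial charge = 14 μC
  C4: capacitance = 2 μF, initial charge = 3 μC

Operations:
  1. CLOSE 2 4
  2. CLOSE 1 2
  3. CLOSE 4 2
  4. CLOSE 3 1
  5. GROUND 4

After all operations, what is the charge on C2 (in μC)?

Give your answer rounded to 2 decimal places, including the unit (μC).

Initial: C1(4μF, Q=18μC, V=4.50V), C2(4μF, Q=1μC, V=0.25V), C3(2μF, Q=14μC, V=7.00V), C4(2μF, Q=3μC, V=1.50V)
Op 1: CLOSE 2-4: Q_total=4.00, C_total=6.00, V=0.67; Q2=2.67, Q4=1.33; dissipated=1.042
Op 2: CLOSE 1-2: Q_total=20.67, C_total=8.00, V=2.58; Q1=10.33, Q2=10.33; dissipated=14.694
Op 3: CLOSE 4-2: Q_total=11.67, C_total=6.00, V=1.94; Q4=3.89, Q2=7.78; dissipated=2.449
Op 4: CLOSE 3-1: Q_total=24.33, C_total=6.00, V=4.06; Q3=8.11, Q1=16.22; dissipated=13.005
Op 5: GROUND 4: Q4=0; energy lost=3.781
Final charges: Q1=16.22, Q2=7.78, Q3=8.11, Q4=0.00

Answer: 7.78 μC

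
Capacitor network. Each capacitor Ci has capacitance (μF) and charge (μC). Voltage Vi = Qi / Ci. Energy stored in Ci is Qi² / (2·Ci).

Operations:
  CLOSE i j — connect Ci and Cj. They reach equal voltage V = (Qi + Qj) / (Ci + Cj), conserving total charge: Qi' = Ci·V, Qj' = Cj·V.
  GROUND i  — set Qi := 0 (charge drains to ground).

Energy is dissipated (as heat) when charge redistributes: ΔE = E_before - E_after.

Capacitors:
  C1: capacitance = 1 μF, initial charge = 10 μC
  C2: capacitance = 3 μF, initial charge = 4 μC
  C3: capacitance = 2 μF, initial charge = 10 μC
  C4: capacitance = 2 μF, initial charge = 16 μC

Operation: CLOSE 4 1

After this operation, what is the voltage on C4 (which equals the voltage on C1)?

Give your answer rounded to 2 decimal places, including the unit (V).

Answer: 8.67 V

Derivation:
Initial: C1(1μF, Q=10μC, V=10.00V), C2(3μF, Q=4μC, V=1.33V), C3(2μF, Q=10μC, V=5.00V), C4(2μF, Q=16μC, V=8.00V)
Op 1: CLOSE 4-1: Q_total=26.00, C_total=3.00, V=8.67; Q4=17.33, Q1=8.67; dissipated=1.333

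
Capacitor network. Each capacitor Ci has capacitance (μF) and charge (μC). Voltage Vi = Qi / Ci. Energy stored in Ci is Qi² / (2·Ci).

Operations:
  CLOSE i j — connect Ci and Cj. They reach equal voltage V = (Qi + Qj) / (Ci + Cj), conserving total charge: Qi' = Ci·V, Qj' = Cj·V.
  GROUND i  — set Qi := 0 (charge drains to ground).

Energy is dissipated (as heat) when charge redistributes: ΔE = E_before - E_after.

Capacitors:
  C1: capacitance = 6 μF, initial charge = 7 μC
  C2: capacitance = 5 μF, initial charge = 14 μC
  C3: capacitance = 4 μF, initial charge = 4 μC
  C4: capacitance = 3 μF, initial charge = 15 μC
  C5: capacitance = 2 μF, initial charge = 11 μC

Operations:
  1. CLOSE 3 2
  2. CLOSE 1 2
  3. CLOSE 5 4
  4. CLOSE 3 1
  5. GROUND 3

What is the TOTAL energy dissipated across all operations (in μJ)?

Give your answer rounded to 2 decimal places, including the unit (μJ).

Answer: 10.91 μJ

Derivation:
Initial: C1(6μF, Q=7μC, V=1.17V), C2(5μF, Q=14μC, V=2.80V), C3(4μF, Q=4μC, V=1.00V), C4(3μF, Q=15μC, V=5.00V), C5(2μF, Q=11μC, V=5.50V)
Op 1: CLOSE 3-2: Q_total=18.00, C_total=9.00, V=2.00; Q3=8.00, Q2=10.00; dissipated=3.600
Op 2: CLOSE 1-2: Q_total=17.00, C_total=11.00, V=1.55; Q1=9.27, Q2=7.73; dissipated=0.947
Op 3: CLOSE 5-4: Q_total=26.00, C_total=5.00, V=5.20; Q5=10.40, Q4=15.60; dissipated=0.150
Op 4: CLOSE 3-1: Q_total=17.27, C_total=10.00, V=1.73; Q3=6.91, Q1=10.36; dissipated=0.248
Op 5: GROUND 3: Q3=0; energy lost=5.967
Total dissipated: 10.912 μJ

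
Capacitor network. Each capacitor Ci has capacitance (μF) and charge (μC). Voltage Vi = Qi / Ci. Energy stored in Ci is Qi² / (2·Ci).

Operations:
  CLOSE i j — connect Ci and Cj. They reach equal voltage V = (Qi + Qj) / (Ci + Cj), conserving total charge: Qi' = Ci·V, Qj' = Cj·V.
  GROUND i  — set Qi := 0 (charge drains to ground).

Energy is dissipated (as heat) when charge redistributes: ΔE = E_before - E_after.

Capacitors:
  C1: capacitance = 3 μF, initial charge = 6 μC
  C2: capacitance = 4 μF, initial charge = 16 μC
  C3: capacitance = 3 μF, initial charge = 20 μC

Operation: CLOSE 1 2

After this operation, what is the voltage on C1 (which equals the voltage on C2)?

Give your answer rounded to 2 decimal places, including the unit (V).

Answer: 3.14 V

Derivation:
Initial: C1(3μF, Q=6μC, V=2.00V), C2(4μF, Q=16μC, V=4.00V), C3(3μF, Q=20μC, V=6.67V)
Op 1: CLOSE 1-2: Q_total=22.00, C_total=7.00, V=3.14; Q1=9.43, Q2=12.57; dissipated=3.429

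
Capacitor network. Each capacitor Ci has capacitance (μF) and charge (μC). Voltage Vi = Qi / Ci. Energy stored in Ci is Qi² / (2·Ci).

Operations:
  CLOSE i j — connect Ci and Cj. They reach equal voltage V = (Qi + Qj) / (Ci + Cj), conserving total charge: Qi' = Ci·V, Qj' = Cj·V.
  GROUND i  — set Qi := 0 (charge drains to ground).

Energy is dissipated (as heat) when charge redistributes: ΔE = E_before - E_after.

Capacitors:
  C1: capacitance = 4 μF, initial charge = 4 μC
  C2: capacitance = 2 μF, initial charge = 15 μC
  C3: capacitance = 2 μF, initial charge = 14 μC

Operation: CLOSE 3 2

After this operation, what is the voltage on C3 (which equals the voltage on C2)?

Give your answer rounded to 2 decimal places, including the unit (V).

Answer: 7.25 V

Derivation:
Initial: C1(4μF, Q=4μC, V=1.00V), C2(2μF, Q=15μC, V=7.50V), C3(2μF, Q=14μC, V=7.00V)
Op 1: CLOSE 3-2: Q_total=29.00, C_total=4.00, V=7.25; Q3=14.50, Q2=14.50; dissipated=0.125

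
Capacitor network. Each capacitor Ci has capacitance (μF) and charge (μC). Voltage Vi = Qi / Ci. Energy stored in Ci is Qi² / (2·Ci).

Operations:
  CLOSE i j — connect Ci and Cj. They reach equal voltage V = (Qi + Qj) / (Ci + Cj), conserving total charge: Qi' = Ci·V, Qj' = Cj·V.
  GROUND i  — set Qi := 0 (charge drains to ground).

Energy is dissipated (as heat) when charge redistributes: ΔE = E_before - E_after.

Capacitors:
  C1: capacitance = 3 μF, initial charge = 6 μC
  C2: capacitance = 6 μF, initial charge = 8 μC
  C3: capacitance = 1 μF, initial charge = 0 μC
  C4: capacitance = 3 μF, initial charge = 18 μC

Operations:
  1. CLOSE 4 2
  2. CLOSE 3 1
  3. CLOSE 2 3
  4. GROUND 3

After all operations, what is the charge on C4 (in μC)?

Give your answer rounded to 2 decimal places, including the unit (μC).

Initial: C1(3μF, Q=6μC, V=2.00V), C2(6μF, Q=8μC, V=1.33V), C3(1μF, Q=0μC, V=0.00V), C4(3μF, Q=18μC, V=6.00V)
Op 1: CLOSE 4-2: Q_total=26.00, C_total=9.00, V=2.89; Q4=8.67, Q2=17.33; dissipated=21.778
Op 2: CLOSE 3-1: Q_total=6.00, C_total=4.00, V=1.50; Q3=1.50, Q1=4.50; dissipated=1.500
Op 3: CLOSE 2-3: Q_total=18.83, C_total=7.00, V=2.69; Q2=16.14, Q3=2.69; dissipated=0.827
Op 4: GROUND 3: Q3=0; energy lost=3.619
Final charges: Q1=4.50, Q2=16.14, Q3=0.00, Q4=8.67

Answer: 8.67 μC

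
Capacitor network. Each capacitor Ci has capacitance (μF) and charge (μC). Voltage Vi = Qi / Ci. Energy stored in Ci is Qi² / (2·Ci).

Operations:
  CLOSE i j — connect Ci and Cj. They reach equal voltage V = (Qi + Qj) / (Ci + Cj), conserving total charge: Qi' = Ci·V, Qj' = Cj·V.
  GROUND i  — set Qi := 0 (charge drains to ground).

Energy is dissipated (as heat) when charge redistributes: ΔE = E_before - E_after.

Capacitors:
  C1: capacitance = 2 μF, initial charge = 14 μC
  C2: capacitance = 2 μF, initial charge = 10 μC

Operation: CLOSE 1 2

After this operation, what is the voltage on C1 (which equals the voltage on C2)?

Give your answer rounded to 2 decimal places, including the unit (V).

Initial: C1(2μF, Q=14μC, V=7.00V), C2(2μF, Q=10μC, V=5.00V)
Op 1: CLOSE 1-2: Q_total=24.00, C_total=4.00, V=6.00; Q1=12.00, Q2=12.00; dissipated=2.000

Answer: 6.00 V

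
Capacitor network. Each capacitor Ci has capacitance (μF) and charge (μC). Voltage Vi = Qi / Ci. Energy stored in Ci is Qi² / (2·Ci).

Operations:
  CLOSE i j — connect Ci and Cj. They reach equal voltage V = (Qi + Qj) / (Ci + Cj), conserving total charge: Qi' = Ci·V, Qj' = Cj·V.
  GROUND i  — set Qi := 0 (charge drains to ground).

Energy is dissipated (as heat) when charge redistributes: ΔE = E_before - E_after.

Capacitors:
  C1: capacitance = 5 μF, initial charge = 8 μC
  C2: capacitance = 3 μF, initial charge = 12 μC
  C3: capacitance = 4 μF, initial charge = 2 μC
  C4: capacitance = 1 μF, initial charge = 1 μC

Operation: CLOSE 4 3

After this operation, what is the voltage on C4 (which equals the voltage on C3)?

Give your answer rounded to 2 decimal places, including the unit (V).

Answer: 0.60 V

Derivation:
Initial: C1(5μF, Q=8μC, V=1.60V), C2(3μF, Q=12μC, V=4.00V), C3(4μF, Q=2μC, V=0.50V), C4(1μF, Q=1μC, V=1.00V)
Op 1: CLOSE 4-3: Q_total=3.00, C_total=5.00, V=0.60; Q4=0.60, Q3=2.40; dissipated=0.100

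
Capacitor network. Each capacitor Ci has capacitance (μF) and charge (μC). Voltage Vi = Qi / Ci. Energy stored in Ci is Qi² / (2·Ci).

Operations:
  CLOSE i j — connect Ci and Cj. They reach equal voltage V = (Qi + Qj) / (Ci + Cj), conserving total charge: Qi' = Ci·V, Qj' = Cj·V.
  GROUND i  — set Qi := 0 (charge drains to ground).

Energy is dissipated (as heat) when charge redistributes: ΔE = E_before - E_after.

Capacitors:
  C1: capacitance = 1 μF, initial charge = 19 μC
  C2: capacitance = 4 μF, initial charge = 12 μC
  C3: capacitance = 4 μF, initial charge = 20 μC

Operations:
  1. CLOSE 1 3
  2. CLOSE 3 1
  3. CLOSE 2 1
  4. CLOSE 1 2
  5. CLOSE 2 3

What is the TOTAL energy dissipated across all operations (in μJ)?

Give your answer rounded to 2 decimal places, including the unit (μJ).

Initial: C1(1μF, Q=19μC, V=19.00V), C2(4μF, Q=12μC, V=3.00V), C3(4μF, Q=20μC, V=5.00V)
Op 1: CLOSE 1-3: Q_total=39.00, C_total=5.00, V=7.80; Q1=7.80, Q3=31.20; dissipated=78.400
Op 2: CLOSE 3-1: Q_total=39.00, C_total=5.00, V=7.80; Q3=31.20, Q1=7.80; dissipated=0.000
Op 3: CLOSE 2-1: Q_total=19.80, C_total=5.00, V=3.96; Q2=15.84, Q1=3.96; dissipated=9.216
Op 4: CLOSE 1-2: Q_total=19.80, C_total=5.00, V=3.96; Q1=3.96, Q2=15.84; dissipated=0.000
Op 5: CLOSE 2-3: Q_total=47.04, C_total=8.00, V=5.88; Q2=23.52, Q3=23.52; dissipated=14.746
Total dissipated: 102.362 μJ

Answer: 102.36 μJ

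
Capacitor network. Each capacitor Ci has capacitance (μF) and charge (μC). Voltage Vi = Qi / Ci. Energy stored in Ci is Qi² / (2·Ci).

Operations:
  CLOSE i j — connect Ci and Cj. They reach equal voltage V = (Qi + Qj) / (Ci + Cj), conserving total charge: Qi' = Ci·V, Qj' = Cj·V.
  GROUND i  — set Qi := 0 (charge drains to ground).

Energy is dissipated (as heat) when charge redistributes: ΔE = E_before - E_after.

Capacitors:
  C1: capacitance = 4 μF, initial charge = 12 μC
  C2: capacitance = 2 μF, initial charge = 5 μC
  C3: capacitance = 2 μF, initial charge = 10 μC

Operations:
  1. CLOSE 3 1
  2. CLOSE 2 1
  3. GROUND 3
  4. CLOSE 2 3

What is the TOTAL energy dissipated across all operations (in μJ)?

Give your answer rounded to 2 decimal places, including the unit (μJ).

Answer: 22.39 μJ

Derivation:
Initial: C1(4μF, Q=12μC, V=3.00V), C2(2μF, Q=5μC, V=2.50V), C3(2μF, Q=10μC, V=5.00V)
Op 1: CLOSE 3-1: Q_total=22.00, C_total=6.00, V=3.67; Q3=7.33, Q1=14.67; dissipated=2.667
Op 2: CLOSE 2-1: Q_total=19.67, C_total=6.00, V=3.28; Q2=6.56, Q1=13.11; dissipated=0.907
Op 3: GROUND 3: Q3=0; energy lost=13.444
Op 4: CLOSE 2-3: Q_total=6.56, C_total=4.00, V=1.64; Q2=3.28, Q3=3.28; dissipated=5.372
Total dissipated: 22.390 μJ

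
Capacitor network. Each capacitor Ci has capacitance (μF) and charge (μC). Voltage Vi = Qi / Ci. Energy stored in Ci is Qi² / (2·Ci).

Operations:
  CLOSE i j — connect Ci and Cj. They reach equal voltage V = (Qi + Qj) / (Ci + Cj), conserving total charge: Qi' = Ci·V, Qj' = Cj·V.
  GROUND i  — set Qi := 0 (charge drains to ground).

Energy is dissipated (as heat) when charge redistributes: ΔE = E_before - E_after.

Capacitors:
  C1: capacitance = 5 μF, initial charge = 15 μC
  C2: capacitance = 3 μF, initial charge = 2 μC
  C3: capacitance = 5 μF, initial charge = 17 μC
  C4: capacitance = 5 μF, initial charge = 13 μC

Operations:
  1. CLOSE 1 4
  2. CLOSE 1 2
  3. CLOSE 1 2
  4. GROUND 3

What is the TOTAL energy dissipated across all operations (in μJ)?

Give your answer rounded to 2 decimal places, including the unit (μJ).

Answer: 33.37 μJ

Derivation:
Initial: C1(5μF, Q=15μC, V=3.00V), C2(3μF, Q=2μC, V=0.67V), C3(5μF, Q=17μC, V=3.40V), C4(5μF, Q=13μC, V=2.60V)
Op 1: CLOSE 1-4: Q_total=28.00, C_total=10.00, V=2.80; Q1=14.00, Q4=14.00; dissipated=0.200
Op 2: CLOSE 1-2: Q_total=16.00, C_total=8.00, V=2.00; Q1=10.00, Q2=6.00; dissipated=4.267
Op 3: CLOSE 1-2: Q_total=16.00, C_total=8.00, V=2.00; Q1=10.00, Q2=6.00; dissipated=0.000
Op 4: GROUND 3: Q3=0; energy lost=28.900
Total dissipated: 33.367 μJ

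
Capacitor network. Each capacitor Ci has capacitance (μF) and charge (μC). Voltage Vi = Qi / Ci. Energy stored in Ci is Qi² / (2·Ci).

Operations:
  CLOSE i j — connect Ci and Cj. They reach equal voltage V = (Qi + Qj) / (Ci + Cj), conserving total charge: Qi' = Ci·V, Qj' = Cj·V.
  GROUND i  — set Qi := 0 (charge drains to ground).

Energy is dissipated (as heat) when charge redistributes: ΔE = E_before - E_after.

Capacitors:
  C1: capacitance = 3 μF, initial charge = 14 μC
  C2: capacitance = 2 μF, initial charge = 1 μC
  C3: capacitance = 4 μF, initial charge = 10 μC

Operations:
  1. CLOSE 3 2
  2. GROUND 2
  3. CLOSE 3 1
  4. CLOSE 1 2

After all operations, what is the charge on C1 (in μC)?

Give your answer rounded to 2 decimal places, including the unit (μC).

Answer: 5.49 μC

Derivation:
Initial: C1(3μF, Q=14μC, V=4.67V), C2(2μF, Q=1μC, V=0.50V), C3(4μF, Q=10μC, V=2.50V)
Op 1: CLOSE 3-2: Q_total=11.00, C_total=6.00, V=1.83; Q3=7.33, Q2=3.67; dissipated=2.667
Op 2: GROUND 2: Q2=0; energy lost=3.361
Op 3: CLOSE 3-1: Q_total=21.33, C_total=7.00, V=3.05; Q3=12.19, Q1=9.14; dissipated=6.881
Op 4: CLOSE 1-2: Q_total=9.14, C_total=5.00, V=1.83; Q1=5.49, Q2=3.66; dissipated=5.573
Final charges: Q1=5.49, Q2=3.66, Q3=12.19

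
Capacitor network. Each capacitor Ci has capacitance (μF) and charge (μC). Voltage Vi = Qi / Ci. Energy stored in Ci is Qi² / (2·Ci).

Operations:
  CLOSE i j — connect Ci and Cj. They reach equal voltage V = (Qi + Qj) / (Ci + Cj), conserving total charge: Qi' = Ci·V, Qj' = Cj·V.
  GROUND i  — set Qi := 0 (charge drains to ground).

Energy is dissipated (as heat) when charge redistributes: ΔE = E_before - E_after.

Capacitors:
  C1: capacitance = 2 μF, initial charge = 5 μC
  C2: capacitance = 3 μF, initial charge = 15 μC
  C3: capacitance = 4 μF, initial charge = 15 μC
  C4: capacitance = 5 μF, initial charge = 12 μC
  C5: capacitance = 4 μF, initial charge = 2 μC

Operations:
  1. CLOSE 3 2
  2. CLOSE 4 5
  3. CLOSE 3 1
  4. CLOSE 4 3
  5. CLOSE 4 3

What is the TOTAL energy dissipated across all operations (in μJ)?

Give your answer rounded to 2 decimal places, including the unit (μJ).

Initial: C1(2μF, Q=5μC, V=2.50V), C2(3μF, Q=15μC, V=5.00V), C3(4μF, Q=15μC, V=3.75V), C4(5μF, Q=12μC, V=2.40V), C5(4μF, Q=2μC, V=0.50V)
Op 1: CLOSE 3-2: Q_total=30.00, C_total=7.00, V=4.29; Q3=17.14, Q2=12.86; dissipated=1.339
Op 2: CLOSE 4-5: Q_total=14.00, C_total=9.00, V=1.56; Q4=7.78, Q5=6.22; dissipated=4.011
Op 3: CLOSE 3-1: Q_total=22.14, C_total=6.00, V=3.69; Q3=14.76, Q1=7.38; dissipated=2.126
Op 4: CLOSE 4-3: Q_total=22.54, C_total=9.00, V=2.50; Q4=12.52, Q3=10.02; dissipated=5.064
Op 5: CLOSE 4-3: Q_total=22.54, C_total=9.00, V=2.50; Q4=12.52, Q3=10.02; dissipated=0.000
Total dissipated: 12.541 μJ

Answer: 12.54 μJ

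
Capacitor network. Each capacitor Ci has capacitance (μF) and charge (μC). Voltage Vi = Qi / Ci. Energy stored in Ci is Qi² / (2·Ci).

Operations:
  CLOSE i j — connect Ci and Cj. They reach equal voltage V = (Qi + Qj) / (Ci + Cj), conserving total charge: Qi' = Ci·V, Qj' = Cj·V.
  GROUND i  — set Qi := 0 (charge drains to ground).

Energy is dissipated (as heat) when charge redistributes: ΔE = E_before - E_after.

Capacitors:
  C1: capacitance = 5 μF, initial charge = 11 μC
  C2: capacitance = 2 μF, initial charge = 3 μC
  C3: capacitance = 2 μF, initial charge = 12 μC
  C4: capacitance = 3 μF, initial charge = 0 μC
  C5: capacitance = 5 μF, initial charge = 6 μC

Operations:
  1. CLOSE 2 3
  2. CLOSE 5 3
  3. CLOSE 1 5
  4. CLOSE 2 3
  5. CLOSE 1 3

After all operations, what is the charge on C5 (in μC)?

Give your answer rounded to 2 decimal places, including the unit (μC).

Answer: 10.32 μC

Derivation:
Initial: C1(5μF, Q=11μC, V=2.20V), C2(2μF, Q=3μC, V=1.50V), C3(2μF, Q=12μC, V=6.00V), C4(3μF, Q=0μC, V=0.00V), C5(5μF, Q=6μC, V=1.20V)
Op 1: CLOSE 2-3: Q_total=15.00, C_total=4.00, V=3.75; Q2=7.50, Q3=7.50; dissipated=10.125
Op 2: CLOSE 5-3: Q_total=13.50, C_total=7.00, V=1.93; Q5=9.64, Q3=3.86; dissipated=4.645
Op 3: CLOSE 1-5: Q_total=20.64, C_total=10.00, V=2.06; Q1=10.32, Q5=10.32; dissipated=0.092
Op 4: CLOSE 2-3: Q_total=11.36, C_total=4.00, V=2.84; Q2=5.68, Q3=5.68; dissipated=1.659
Op 5: CLOSE 1-3: Q_total=16.00, C_total=7.00, V=2.29; Q1=11.43, Q3=4.57; dissipated=0.429
Final charges: Q1=11.43, Q2=5.68, Q3=4.57, Q4=0.00, Q5=10.32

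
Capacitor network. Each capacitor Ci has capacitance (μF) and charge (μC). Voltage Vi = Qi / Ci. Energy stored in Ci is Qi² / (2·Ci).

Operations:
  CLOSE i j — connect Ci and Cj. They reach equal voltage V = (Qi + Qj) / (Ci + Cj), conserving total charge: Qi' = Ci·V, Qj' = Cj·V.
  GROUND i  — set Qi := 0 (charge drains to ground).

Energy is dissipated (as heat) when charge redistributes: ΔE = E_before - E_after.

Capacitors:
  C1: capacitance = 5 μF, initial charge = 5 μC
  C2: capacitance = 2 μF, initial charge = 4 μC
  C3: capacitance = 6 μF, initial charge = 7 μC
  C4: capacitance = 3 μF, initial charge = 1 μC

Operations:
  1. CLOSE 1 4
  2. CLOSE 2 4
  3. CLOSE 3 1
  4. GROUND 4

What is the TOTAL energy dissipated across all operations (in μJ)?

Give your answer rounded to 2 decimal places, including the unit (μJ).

Answer: 3.93 μJ

Derivation:
Initial: C1(5μF, Q=5μC, V=1.00V), C2(2μF, Q=4μC, V=2.00V), C3(6μF, Q=7μC, V=1.17V), C4(3μF, Q=1μC, V=0.33V)
Op 1: CLOSE 1-4: Q_total=6.00, C_total=8.00, V=0.75; Q1=3.75, Q4=2.25; dissipated=0.417
Op 2: CLOSE 2-4: Q_total=6.25, C_total=5.00, V=1.25; Q2=2.50, Q4=3.75; dissipated=0.938
Op 3: CLOSE 3-1: Q_total=10.75, C_total=11.00, V=0.98; Q3=5.86, Q1=4.89; dissipated=0.237
Op 4: GROUND 4: Q4=0; energy lost=2.344
Total dissipated: 3.935 μJ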